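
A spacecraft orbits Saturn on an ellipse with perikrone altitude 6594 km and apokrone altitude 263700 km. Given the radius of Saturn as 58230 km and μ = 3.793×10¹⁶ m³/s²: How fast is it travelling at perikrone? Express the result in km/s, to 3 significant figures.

r_p = 58230 + 6594 = 64824 km = 6.4824×10⁷ m.
r_a = 58230 + 263700 = 321930 km = 3.2193×10⁸ m.
Semi-major axis a = (r_p + r_a)/2 = 1.9338×10⁵ km = 1.934×10⁸ m.
Vis-viva: v² = μ(2/r − 1/a) = 3.793×10¹⁶ × (3.085×10⁻⁸ − 5.171×10⁻⁹) = 9.741×10⁸ m²/s².
v = 31210 m/s = 31.21 km/s.

v ≈ 31.2 km/s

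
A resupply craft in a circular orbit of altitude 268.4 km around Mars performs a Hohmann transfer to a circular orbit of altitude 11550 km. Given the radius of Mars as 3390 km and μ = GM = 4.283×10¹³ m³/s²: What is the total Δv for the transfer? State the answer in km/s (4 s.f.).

Δv_total ≈ 1.546 km/s

r₁ = 3390 + 268.4 = 3658.4 km = 3.6584×10⁶ m.
r₂ = 3390 + 11550 = 14940 km = 1.4940×10⁷ m.
Transfer ellipse a_t = (r₁ + r₂)/2 = 9.299×10⁶ m.
At r₁: circular v_c1 = √(μ/r₁) = 3422 m/s; transfer-periapsis v_p = √[μ(2/r₁ − 1/a_t)] = 4337 m/s.
Δv₁ = v_p − v_c1 = 915.3 m/s.
At r₂: circular v_c2 = √(μ/r₂) = 1693 m/s; transfer-apoapsis v_a = √[μ(2/r₂ − 1/a_t)] = 1062 m/s.
Δv₂ = v_c2 − v_a = 631.2 m/s.
Total Δv = Δv₁ + Δv₂ = 1546 m/s = 1.546 km/s.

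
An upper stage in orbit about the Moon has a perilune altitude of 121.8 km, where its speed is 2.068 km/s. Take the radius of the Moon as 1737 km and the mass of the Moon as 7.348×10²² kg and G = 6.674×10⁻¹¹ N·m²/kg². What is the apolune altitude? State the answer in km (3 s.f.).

apolune altitude ≈ 6210 km

μ = GM = 6.674×10⁻¹¹ × 7.348×10²² = 4.904×10¹² m³/s².
r_p = 1737 + 121.8 = 1858.8 km = 1.859×10⁶ m.
Specific energy ε = v²/2 − μ/r = -5.000×10⁵ J/kg, so a = −μ/(2ε) = 4.904×10⁶ m.
The apsides satisfy r_p + r_a = 2a, so the apolune radius is 2a − r_p = 7.950×10⁶ m = 7949.7 km.
Apolune altitude = 7949.7 − 1737 = 6212.7 km.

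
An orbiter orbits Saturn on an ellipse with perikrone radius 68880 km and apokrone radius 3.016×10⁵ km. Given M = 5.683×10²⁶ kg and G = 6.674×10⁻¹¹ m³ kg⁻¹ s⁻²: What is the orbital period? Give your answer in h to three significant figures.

μ = GM = 6.674×10⁻¹¹ × 5.683×10²⁶ = 3.793×10¹⁶ m³/s².
Semi-major axis a = (r_p + r_a)/2 = (68880 + 3.0160×10⁵)/2 = 1.8524×10⁵ km = 1.852×10⁸ m.
By Kepler's third law T = 2π√(a³/μ) = 2π × 1.295×10⁴ = 8.134×10⁴ s.
= 22.59 h.

T ≈ 22.6 h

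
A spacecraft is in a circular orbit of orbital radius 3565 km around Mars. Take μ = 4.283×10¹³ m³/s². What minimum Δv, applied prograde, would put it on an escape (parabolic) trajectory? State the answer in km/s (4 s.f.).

r = 3565 km = 3.565×10⁶ m.
Circular speed v_c = √(μ/r) = 3466 m/s.
Escape speed v_esc = √(2μ/r) = √2 × v_c = 4902 m/s.
Δv = v_esc − v_c = 1436 m/s = 1.436 km/s.

Δv ≈ 1.436 km/s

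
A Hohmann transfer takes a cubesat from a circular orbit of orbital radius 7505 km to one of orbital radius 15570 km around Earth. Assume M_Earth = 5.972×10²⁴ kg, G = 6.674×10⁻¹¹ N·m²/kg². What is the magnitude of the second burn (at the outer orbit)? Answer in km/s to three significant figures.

μ = GM = 6.674×10⁻¹¹ × 5.972×10²⁴ = 3.986×10¹⁴ m³/s².
r₁ = 7505 km = 7.505×10⁶ m.
r₂ = 15570 km = 1.557×10⁷ m.
Transfer ellipse a_t = (r₁ + r₂)/2 = 1.154×10⁷ m.
At r₁: circular v_c1 = √(μ/r₁) = 7287 m/s; transfer-perigee v_p = √[μ(2/r₁ − 1/a_t)] = 8466 m/s.
At r₂: circular v_c2 = √(μ/r₂) = 5060 m/s; transfer-apogee v_a = √[μ(2/r₂ − 1/a_t)] = 4081 m/s.
Δv₂ = v_c2 − v_a = 978.9 m/s.
= 0.9789 km/s.

Δv ≈ 0.979 km/s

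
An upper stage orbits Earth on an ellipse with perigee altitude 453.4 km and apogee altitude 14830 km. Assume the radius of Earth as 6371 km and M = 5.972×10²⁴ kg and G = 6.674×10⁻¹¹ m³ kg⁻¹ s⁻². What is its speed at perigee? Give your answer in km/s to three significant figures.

μ = GM = 6.674×10⁻¹¹ × 5.972×10²⁴ = 3.986×10¹⁴ m³/s².
r_p = 6371 + 453.4 = 6824.4 km = 6.8244×10⁶ m.
r_a = 6371 + 14830 = 21201 km = 2.1201×10⁷ m.
Semi-major axis a = (r_p + r_a)/2 = 14013 km = 1.401×10⁷ m.
Vis-viva: v² = μ(2/r − 1/a) = 3.986×10¹⁴ × (2.931×10⁻⁷ − 7.136×10⁻⁸) = 8.836×10⁷ m²/s².
v = 9400 m/s = 9.400 km/s.

v ≈ 9.40 km/s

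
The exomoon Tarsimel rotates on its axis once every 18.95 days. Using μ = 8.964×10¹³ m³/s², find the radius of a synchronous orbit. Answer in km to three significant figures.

r_sync ≈ 1.83×10⁵ km

T = 18.95 days = 1.637×10⁶ s.
A synchronous orbit has period T, so by Kepler's third law a = (μT²/4π²)^(1/3).
μT²/4π² = 8.964×10¹³ × (1.637×10⁶)² / 39.48 = 6.087×10²⁴ m³.
a = 1.826×10⁸ m = 1.8258×10⁵ km.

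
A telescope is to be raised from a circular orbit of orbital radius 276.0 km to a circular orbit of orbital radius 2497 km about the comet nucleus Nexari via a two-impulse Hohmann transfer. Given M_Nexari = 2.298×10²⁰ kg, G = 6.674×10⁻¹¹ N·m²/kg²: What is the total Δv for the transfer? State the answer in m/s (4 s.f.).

μ = GM = 6.674×10⁻¹¹ × 2.298×10²⁰ = 1.534×10¹⁰ m³/s².
r₁ = 276.0 km = 2.760×10⁵ m.
r₂ = 2497 km = 2.497×10⁶ m.
Transfer ellipse a_t = (r₁ + r₂)/2 = 1.386×10⁶ m.
At r₁: circular v_c1 = √(μ/r₁) = 235.7 m/s; transfer-periapsis v_p = √[μ(2/r₁ − 1/a_t)] = 316.3 m/s.
Δv₁ = v_p − v_c1 = 80.62 m/s.
At r₂: circular v_c2 = √(μ/r₂) = 78.37 m/s; transfer-apoapsis v_a = √[μ(2/r₂ − 1/a_t)] = 34.97 m/s.
Δv₂ = v_c2 − v_a = 43.41 m/s.
Total Δv = Δv₁ + Δv₂ = 124.0 m/s.

Δv_total ≈ 124.0 m/s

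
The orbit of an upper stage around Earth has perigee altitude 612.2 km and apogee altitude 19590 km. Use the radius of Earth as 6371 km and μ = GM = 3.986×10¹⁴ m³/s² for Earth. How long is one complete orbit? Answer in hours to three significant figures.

T ≈ 5.84 hours

r_p = 6371 + 612.2 = 6983.2 km = 6.9832×10⁶ m.
r_a = 6371 + 19590 = 25961 km = 2.5961×10⁷ m.
Semi-major axis a = (r_p + r_a)/2 = (6983.2 + 25961)/2 = 16472 km = 1.647×10⁷ m.
By Kepler's third law T = 2π√(a³/μ) = 2π × 3.349×10³ = 2.104×10⁴ s.
= 5.844 hours.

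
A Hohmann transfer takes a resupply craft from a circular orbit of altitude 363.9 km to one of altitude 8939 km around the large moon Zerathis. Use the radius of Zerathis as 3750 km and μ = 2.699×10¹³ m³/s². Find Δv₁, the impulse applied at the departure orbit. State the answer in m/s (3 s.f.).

r₁ = 3750 + 363.9 = 4113.9 km = 4.1139×10⁶ m.
r₂ = 3750 + 8939 = 12689 km = 1.2689×10⁷ m.
Transfer ellipse a_t = (r₁ + r₂)/2 = 8.401×10⁶ m.
At r₁: circular v_c1 = √(μ/r₁) = 2561 m/s; transfer-periapsis v_p = √[μ(2/r₁ − 1/a_t)] = 3148 m/s.
Δv₁ = v_p − v_c1 = 586.4 m/s.

Δv ≈ 586 m/s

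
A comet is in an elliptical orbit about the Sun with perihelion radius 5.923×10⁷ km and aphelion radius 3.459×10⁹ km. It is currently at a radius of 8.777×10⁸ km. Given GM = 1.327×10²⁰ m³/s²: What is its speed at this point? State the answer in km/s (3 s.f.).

v ≈ 15.1 km/s

Semi-major axis a = (r_p + r_a)/2 = 1.7591×10⁹ km = 1.759×10¹² m.
Vis-viva: v² = μ(2/r − 1/a) = 1.327×10²⁰ × (2.279×10⁻¹² − 5.685×10⁻¹³) = 2.269×10⁸ m²/s².
v = 15060 m/s = 15.06 km/s.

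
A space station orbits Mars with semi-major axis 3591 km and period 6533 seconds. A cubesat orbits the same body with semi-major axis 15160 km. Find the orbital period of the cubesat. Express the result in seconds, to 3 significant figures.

T₂ ≈ 56700 seconds

Kepler's third law: T² ∝ a³, so T₂ = T₁ (a₂/a₁)^(3/2).
a₂/a₁ = 4.222, (a₂/a₁)^(3/2) = 8.674.
T₂ = 6533 × 8.674 = 56670 seconds.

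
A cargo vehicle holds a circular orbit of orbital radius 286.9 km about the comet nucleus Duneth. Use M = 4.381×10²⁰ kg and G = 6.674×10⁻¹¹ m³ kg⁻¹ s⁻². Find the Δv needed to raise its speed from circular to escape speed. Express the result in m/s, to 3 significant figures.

μ = GM = 6.674×10⁻¹¹ × 4.381×10²⁰ = 2.924×10¹⁰ m³/s².
r = 286.9 km = 2.869×10⁵ m.
Circular speed v_c = √(μ/r) = 319.2 m/s.
Escape speed v_esc = √(2μ/r) = √2 × v_c = 451.5 m/s.
Δv = v_esc − v_c = 132.2 m/s.

Δv ≈ 132 m/s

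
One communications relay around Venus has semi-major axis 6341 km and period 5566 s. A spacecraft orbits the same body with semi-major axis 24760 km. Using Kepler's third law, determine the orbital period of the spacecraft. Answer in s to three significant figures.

T₂ ≈ 42900 s

Kepler's third law: T² ∝ a³, so T₂ = T₁ (a₂/a₁)^(3/2).
a₂/a₁ = 3.905, (a₂/a₁)^(3/2) = 7.716.
T₂ = 5566 × 7.716 = 42950 s.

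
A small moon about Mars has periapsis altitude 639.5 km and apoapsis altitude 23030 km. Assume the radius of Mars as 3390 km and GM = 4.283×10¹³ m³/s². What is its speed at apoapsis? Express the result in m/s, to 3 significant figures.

v ≈ 655 m/s

r_p = 3390 + 639.5 = 4029.5 km = 4.0295×10⁶ m.
r_a = 3390 + 23030 = 26420 km = 2.6420×10⁷ m.
Semi-major axis a = (r_p + r_a)/2 = 15225 km = 1.522×10⁷ m.
Vis-viva: v² = μ(2/r − 1/a) = 4.283×10¹³ × (7.570×10⁻⁸ − 6.568×10⁻⁸) = 4.291×10⁵ m²/s².
v = 655.0 m/s.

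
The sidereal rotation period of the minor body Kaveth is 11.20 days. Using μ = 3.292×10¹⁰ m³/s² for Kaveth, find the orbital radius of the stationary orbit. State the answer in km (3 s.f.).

T = 11.20 days = 9.677×10⁵ s.
A synchronous orbit has period T, so by Kepler's third law a = (μT²/4π²)^(1/3).
μT²/4π² = 3.292×10¹⁰ × (9.677×10⁵)² / 39.48 = 7.808×10²⁰ m³.
a = 9.208×10⁶ m = 9208.5 km.

r_sync ≈ 9210 km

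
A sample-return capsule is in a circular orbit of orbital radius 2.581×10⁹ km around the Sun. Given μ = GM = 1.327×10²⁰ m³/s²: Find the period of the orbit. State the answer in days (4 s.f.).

r = 2.581×10⁹ km = 2.581×10¹² m.
Kepler's third law: T = 2π√(r³/μ) = 2π√((2.581×10¹²)³ / 1.327×10²⁰).
r³/μ = 1.296×10¹⁷ s², so T = 2π × 3.600×10⁸ = 2.262×10⁹ s.
Converting: 2.262×10⁹ s ÷ 86400 = 26180 days.

T ≈ 26180 days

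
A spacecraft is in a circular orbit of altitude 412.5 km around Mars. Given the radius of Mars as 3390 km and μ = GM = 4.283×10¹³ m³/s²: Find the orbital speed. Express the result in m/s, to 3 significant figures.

r = 3390 + 412.5 = 3802.5 km = 3.8025×10⁶ m.
For a circular orbit v = √(μ/r) = √(4.283×10¹³ / 3.802×10⁶) = √(1.126×10⁷) = 3356 m/s.

v ≈ 3360 m/s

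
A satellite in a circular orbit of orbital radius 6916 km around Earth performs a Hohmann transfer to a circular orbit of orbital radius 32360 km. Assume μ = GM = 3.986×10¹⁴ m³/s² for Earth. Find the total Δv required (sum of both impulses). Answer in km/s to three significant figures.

Δv_total ≈ 3.58 km/s

r₁ = 6916 km = 6.916×10⁶ m.
r₂ = 32360 km = 3.236×10⁷ m.
Transfer ellipse a_t = (r₁ + r₂)/2 = 1.964×10⁷ m.
At r₁: circular v_c1 = √(μ/r₁) = 7592 m/s; transfer-perigee v_p = √[μ(2/r₁ − 1/a_t)] = 9745 m/s.
Δv₁ = v_p − v_c1 = 2154 m/s.
At r₂: circular v_c2 = √(μ/r₂) = 3510 m/s; transfer-apogee v_a = √[μ(2/r₂ − 1/a_t)] = 2083 m/s.
Δv₂ = v_c2 − v_a = 1427 m/s.
Total Δv = Δv₁ + Δv₂ = 3580 m/s = 3.580 km/s.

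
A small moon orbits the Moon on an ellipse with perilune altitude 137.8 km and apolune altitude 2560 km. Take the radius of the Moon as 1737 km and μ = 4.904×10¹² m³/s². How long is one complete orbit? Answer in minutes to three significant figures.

r_p = 1737 + 137.8 = 1874.8 km = 1.8748×10⁶ m.
r_a = 1737 + 2560 = 4297.0 km = 4.2970×10⁶ m.
Semi-major axis a = (r_p + r_a)/2 = (1874.8 + 4297.0)/2 = 3085.9 km = 3.086×10⁶ m.
By Kepler's third law T = 2π√(a³/μ) = 2π × 2.448×10³ = 1.538×10⁴ s.
= 256.3 minutes.

T ≈ 256 minutes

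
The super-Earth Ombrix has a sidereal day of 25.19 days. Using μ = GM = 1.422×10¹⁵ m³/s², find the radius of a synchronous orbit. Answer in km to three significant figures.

r_sync ≈ 5.55×10⁵ km

T = 25.19 days = 2.176×10⁶ s.
A synchronous orbit has period T, so by Kepler's third law a = (μT²/4π²)^(1/3).
μT²/4π² = 1.422×10¹⁵ × (2.176×10⁶)² / 39.48 = 1.706×10²⁶ m³.
a = 5.546×10⁸ m = 5.5464×10⁵ km.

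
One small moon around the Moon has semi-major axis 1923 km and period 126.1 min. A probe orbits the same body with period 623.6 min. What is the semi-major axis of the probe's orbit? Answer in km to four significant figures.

Kepler's third law: a³ ∝ T², so a₂ = a₁ (T₂/T₁)^(2/3).
T₂/T₁ = 4.945, (T₂/T₁)^(2/3) = 2.903.
a₂ = 1923 × 2.903 = 5582 km.

a₂ ≈ 5582 km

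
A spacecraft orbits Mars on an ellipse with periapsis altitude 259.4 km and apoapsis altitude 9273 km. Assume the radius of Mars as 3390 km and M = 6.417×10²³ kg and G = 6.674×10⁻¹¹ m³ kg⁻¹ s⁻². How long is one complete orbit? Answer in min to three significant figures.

μ = GM = 6.674×10⁻¹¹ × 6.417×10²³ = 4.283×10¹³ m³/s².
r_p = 3390 + 259.4 = 3649.4 km = 3.6494×10⁶ m.
r_a = 3390 + 9273 = 12663 km = 1.2663×10⁷ m.
Semi-major axis a = (r_p + r_a)/2 = (3649.4 + 12663)/2 = 8156.2 km = 8.156×10⁶ m.
By Kepler's third law T = 2π√(a³/μ) = 2π × 3.559×10³ = 2.236×10⁴ s.
= 372.7 min.

T ≈ 373 min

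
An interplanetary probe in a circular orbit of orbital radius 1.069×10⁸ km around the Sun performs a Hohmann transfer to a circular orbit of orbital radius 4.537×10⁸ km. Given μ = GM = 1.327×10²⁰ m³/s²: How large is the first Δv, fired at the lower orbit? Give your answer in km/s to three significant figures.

Δv ≈ 9.59 km/s

r₁ = 1.069×10⁸ km = 1.069×10¹¹ m.
r₂ = 4.537×10⁸ km = 4.537×10¹¹ m.
Transfer ellipse a_t = (r₁ + r₂)/2 = 2.803×10¹¹ m.
At r₁: circular v_c1 = √(μ/r₁) = 35230 m/s; transfer-perihelion v_p = √[μ(2/r₁ − 1/a_t)] = 44820 m/s.
Δv₁ = v_p − v_c1 = 9592 m/s.
= 9.592 km/s.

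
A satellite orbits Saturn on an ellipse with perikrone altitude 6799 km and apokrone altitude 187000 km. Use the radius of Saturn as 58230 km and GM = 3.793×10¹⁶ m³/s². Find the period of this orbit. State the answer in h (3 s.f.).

T ≈ 17.3 h

r_p = 58230 + 6799 = 65029 km = 6.5029×10⁷ m.
r_a = 58230 + 187000 = 245230 km = 2.4523×10⁸ m.
Semi-major axis a = (r_p + r_a)/2 = (65029 + 2.4523×10⁵)/2 = 1.5513×10⁵ km = 1.551×10⁸ m.
By Kepler's third law T = 2π√(a³/μ) = 2π × 9.921×10³ = 6.233×10⁴ s.
= 17.32 h.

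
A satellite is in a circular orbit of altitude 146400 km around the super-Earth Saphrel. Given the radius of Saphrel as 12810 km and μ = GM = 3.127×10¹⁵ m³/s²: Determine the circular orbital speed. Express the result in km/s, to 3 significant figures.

v ≈ 4.43 km/s

r = 12810 + 146400 = 159210 km = 1.5921×10⁸ m.
For a circular orbit v = √(μ/r) = √(3.127×10¹⁵ / 1.592×10⁸) = √(1.964×10⁷) = 4432 m/s.
That is 4.432 km/s.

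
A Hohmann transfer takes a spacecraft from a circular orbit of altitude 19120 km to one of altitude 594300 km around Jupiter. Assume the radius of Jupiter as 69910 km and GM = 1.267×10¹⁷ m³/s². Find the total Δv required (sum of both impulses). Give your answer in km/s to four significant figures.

Δv_total ≈ 19.47 km/s

r₁ = 69910 + 19120 = 89030 km = 8.9030×10⁷ m.
r₂ = 69910 + 594300 = 664210 km = 6.6421×10⁸ m.
Transfer ellipse a_t = (r₁ + r₂)/2 = 3.766×10⁸ m.
At r₁: circular v_c1 = √(μ/r₁) = 37720 m/s; transfer-perijove v_p = √[μ(2/r₁ − 1/a_t)] = 50100 m/s.
Δv₁ = v_p − v_c1 = 12370 m/s.
At r₂: circular v_c2 = √(μ/r₂) = 13810 m/s; transfer-apojove v_a = √[μ(2/r₂ − 1/a_t)] = 6715 m/s.
Δv₂ = v_c2 − v_a = 7096 m/s.
Total Δv = Δv₁ + Δv₂ = 19470 m/s = 19.47 km/s.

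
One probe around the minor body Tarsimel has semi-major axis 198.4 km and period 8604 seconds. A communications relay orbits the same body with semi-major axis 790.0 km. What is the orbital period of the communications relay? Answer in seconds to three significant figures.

T₂ ≈ 68400 seconds

Kepler's third law: T² ∝ a³, so T₂ = T₁ (a₂/a₁)^(3/2).
a₂/a₁ = 3.982, (a₂/a₁)^(3/2) = 7.946.
T₂ = 8604 × 7.946 = 68360 seconds.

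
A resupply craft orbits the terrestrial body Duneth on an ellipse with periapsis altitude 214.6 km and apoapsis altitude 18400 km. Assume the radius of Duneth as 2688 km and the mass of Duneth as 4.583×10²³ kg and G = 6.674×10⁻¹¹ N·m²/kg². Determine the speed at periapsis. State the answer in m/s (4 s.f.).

v ≈ 4304 m/s

μ = GM = 6.674×10⁻¹¹ × 4.583×10²³ = 3.059×10¹³ m³/s².
r_p = 2688 + 214.6 = 2902.6 km = 2.9026×10⁶ m.
r_a = 2688 + 18400 = 21088 km = 2.1088×10⁷ m.
Semi-major axis a = (r_p + r_a)/2 = 11995 km = 1.200×10⁷ m.
Vis-viva: v² = μ(2/r − 1/a) = 3.059×10¹³ × (6.890×10⁻⁷ − 8.337×10⁻⁸) = 1.853×10⁷ m²/s².
v = 4304 m/s.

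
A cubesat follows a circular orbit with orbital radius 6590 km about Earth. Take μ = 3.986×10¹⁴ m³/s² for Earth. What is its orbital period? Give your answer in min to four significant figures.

T ≈ 88.73 min

r = 6590 km = 6.590×10⁶ m.
Kepler's third law: T = 2π√(r³/μ) = 2π√((6.590×10⁶)³ / 3.986×10¹⁴).
r³/μ = 7.180×10⁵ s², so T = 2π × 8.473×10² = 5.324×10³ s.
Converting: 5.324×10³ s ÷ 60.00 = 88.73 min.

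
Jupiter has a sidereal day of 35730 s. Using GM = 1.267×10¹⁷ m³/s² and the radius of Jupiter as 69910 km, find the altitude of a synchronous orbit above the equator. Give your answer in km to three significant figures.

h_sync ≈ 90100 km

A synchronous orbit has period T, so by Kepler's third law a = (μT²/4π²)^(1/3).
μT²/4π² = 1.267×10¹⁷ × (3.573×10⁴)² / 39.48 = 4.097×10²⁴ m³.
a = 1.600×10⁸ m = 1.6002×10⁵ km.
Altitude h = a − R = 1.6002×10⁵ − 69910 = 90105 km.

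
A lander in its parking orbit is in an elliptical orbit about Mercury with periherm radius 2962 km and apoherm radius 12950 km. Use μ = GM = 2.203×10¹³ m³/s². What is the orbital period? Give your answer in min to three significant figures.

Semi-major axis a = (r_p + r_a)/2 = (2962.0 + 12950)/2 = 7956.0 km = 7.956×10⁶ m.
By Kepler's third law T = 2π√(a³/μ) = 2π × 4.781×10³ = 3.004×10⁴ s.
= 500.7 min.

T ≈ 501 min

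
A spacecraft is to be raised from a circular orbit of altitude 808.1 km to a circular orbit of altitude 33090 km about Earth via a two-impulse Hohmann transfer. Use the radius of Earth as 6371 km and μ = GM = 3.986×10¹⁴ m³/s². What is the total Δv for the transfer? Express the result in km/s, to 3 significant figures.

Δv_total ≈ 3.66 km/s

r₁ = 6371 + 808.1 = 7179.1 km = 7.1791×10⁶ m.
r₂ = 6371 + 33090 = 39461 km = 3.9461×10⁷ m.
Transfer ellipse a_t = (r₁ + r₂)/2 = 2.332×10⁷ m.
At r₁: circular v_c1 = √(μ/r₁) = 7451 m/s; transfer-perigee v_p = √[μ(2/r₁ − 1/a_t)] = 9693 m/s.
Δv₁ = v_p − v_c1 = 2242 m/s.
At r₂: circular v_c2 = √(μ/r₂) = 3178 m/s; transfer-apogee v_a = √[μ(2/r₂ − 1/a_t)] = 1763 m/s.
Δv₂ = v_c2 − v_a = 1415 m/s.
Total Δv = Δv₁ + Δv₂ = 3656 m/s = 3.656 km/s.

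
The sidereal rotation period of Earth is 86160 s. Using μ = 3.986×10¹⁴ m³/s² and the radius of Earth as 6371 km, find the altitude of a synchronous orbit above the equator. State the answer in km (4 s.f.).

h_sync ≈ 35790 km

A synchronous orbit has period T, so by Kepler's third law a = (μT²/4π²)^(1/3).
μT²/4π² = 3.986×10¹⁴ × (8.616×10⁴)² / 39.48 = 7.495×10²² m³.
a = 4.216×10⁷ m = 42163 km.
Altitude h = a − R = 42163 − 6371 = 35792 km.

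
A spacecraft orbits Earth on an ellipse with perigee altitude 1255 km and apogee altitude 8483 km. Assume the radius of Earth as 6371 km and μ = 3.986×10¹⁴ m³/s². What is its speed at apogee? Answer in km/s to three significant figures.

v ≈ 4.27 km/s

r_p = 6371 + 1255 = 7626.0 km = 7.6260×10⁶ m.
r_a = 6371 + 8483 = 14854 km = 1.4854×10⁷ m.
Semi-major axis a = (r_p + r_a)/2 = 11240 km = 1.124×10⁷ m.
Vis-viva: v² = μ(2/r − 1/a) = 3.986×10¹⁴ × (1.346×10⁻⁷ − 8.897×10⁻⁸) = 1.821×10⁷ m²/s².
v = 4267 m/s = 4.267 km/s.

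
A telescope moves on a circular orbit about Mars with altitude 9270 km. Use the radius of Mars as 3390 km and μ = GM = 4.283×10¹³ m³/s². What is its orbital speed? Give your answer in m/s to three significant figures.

r = 3390 + 9270 = 12660 km = 1.2660×10⁷ m.
For a circular orbit v = √(μ/r) = √(4.283×10¹³ / 1.266×10⁷) = √(3.383×10⁶) = 1839 m/s.

v ≈ 1840 m/s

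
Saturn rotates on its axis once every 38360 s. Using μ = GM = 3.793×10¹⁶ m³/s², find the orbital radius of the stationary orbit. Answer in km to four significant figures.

A synchronous orbit has period T, so by Kepler's third law a = (μT²/4π²)^(1/3).
μT²/4π² = 3.793×10¹⁶ × (3.836×10⁴)² / 39.48 = 1.414×10²⁴ m³.
a = 1.122×10⁸ m = 1.1223×10⁵ km.

r_sync ≈ 1.122×10⁵ km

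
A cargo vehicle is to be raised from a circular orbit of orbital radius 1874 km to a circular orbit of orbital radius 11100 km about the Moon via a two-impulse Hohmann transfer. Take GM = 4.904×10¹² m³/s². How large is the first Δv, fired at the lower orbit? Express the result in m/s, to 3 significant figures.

Δv ≈ 498 m/s

r₁ = 1874 km = 1.874×10⁶ m.
r₂ = 11100 km = 1.110×10⁷ m.
Transfer ellipse a_t = (r₁ + r₂)/2 = 6.487×10⁶ m.
At r₁: circular v_c1 = √(μ/r₁) = 1618 m/s; transfer-perilune v_p = √[μ(2/r₁ − 1/a_t)] = 2116 m/s.
Δv₁ = v_p − v_c1 = 498.4 m/s.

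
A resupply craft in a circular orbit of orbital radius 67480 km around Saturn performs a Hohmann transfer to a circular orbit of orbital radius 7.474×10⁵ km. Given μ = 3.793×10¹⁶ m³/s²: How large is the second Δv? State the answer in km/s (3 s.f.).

Δv ≈ 4.22 km/s

r₁ = 67480 km = 6.748×10⁷ m.
r₂ = 7.474×10⁵ km = 7.474×10⁸ m.
Transfer ellipse a_t = (r₁ + r₂)/2 = 4.074×10⁸ m.
At r₁: circular v_c1 = √(μ/r₁) = 23710 m/s; transfer-perikrone v_p = √[μ(2/r₁ − 1/a_t)] = 32110 m/s.
At r₂: circular v_c2 = √(μ/r₂) = 7124 m/s; transfer-apokrone v_a = √[μ(2/r₂ − 1/a_t)] = 2899 m/s.
Δv₂ = v_c2 − v_a = 4225 m/s.
= 4.225 km/s.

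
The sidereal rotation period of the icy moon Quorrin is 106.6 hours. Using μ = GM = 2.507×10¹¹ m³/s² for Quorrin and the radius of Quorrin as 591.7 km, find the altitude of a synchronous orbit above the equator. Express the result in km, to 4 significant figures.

T = 106.6 hours = 3.838×10⁵ s.
A synchronous orbit has period T, so by Kepler's third law a = (μT²/4π²)^(1/3).
μT²/4π² = 2.507×10¹¹ × (3.838×10⁵)² / 39.48 = 9.352×10²⁰ m³.
a = 9.779×10⁶ m = 9779.2 km.
Altitude h = a − R = 9779.2 − 591.7 = 9187.5 km.

h_sync ≈ 9188 km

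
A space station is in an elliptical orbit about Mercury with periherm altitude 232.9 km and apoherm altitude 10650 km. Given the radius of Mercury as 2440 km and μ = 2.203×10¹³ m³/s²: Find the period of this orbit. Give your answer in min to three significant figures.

T ≈ 494 min

r_p = 2440 + 232.9 = 2672.9 km = 2.6729×10⁶ m.
r_a = 2440 + 10650 = 13090 km = 1.3090×10⁷ m.
Semi-major axis a = (r_p + r_a)/2 = (2672.9 + 13090)/2 = 7881.4 km = 7.881×10⁶ m.
By Kepler's third law T = 2π√(a³/μ) = 2π × 4.714×10³ = 2.962×10⁴ s.
= 493.7 min.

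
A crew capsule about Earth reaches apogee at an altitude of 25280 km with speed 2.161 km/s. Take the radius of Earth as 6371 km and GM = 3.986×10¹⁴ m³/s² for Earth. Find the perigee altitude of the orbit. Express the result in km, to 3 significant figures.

perigee altitude ≈ 833 km

r_a = 6371 + 25280 = 31651 km = 3.165×10⁷ m.
Specific energy ε = v²/2 − μ/r = -1.026×10⁷ J/kg, so a = −μ/(2ε) = 1.943×10⁷ m.
The apsides satisfy r_p + r_a = 2a, so the perigee radius is 2a − r_a = 7.204×10⁶ m = 7204.1 km.
Perigee altitude = 7204.1 − 6371 = 833.06 km.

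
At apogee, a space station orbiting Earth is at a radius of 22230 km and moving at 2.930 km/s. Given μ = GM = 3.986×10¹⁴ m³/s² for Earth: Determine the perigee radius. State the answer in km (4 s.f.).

r_a = 2.223×10⁷ m.
Specific energy ε = v²/2 − μ/r = -1.364×10⁷ J/kg, so a = −μ/(2ε) = 1.461×10⁷ m.
The apsides satisfy r_p + r_a = 2a, so the perigee radius is 2a − r_a = 6.997×10⁶ m = 6996.6 km.

perigee radius ≈ 6997 km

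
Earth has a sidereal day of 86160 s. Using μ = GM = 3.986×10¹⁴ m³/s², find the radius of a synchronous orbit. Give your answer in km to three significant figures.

r_sync ≈ 42200 km

A synchronous orbit has period T, so by Kepler's third law a = (μT²/4π²)^(1/3).
μT²/4π² = 3.986×10¹⁴ × (8.616×10⁴)² / 39.48 = 7.495×10²² m³.
a = 4.216×10⁷ m = 42163 km.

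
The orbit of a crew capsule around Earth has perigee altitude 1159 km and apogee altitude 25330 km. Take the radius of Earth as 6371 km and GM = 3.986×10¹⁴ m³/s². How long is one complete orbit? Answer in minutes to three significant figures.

r_p = 6371 + 1159 = 7530.0 km = 7.5300×10⁶ m.
r_a = 6371 + 25330 = 31701 km = 3.1701×10⁷ m.
Semi-major axis a = (r_p + r_a)/2 = (7530.0 + 31701)/2 = 19616 km = 1.962×10⁷ m.
By Kepler's third law T = 2π√(a³/μ) = 2π × 4.351×10³ = 2.734×10⁴ s.
= 455.7 minutes.

T ≈ 456 minutes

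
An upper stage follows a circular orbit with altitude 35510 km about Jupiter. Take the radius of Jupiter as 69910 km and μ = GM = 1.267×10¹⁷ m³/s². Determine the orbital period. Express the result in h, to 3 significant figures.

r = 69910 + 35510 = 105420 km = 1.0542×10⁸ m.
Kepler's third law: T = 2π√(r³/μ) = 2π√((1.054×10⁸)³ / 1.267×10¹⁷).
r³/μ = 9.247×10⁶ s², so T = 2π × 3.041×10³ = 1.911×10⁴ s.
Converting: 1.911×10⁴ s ÷ 3600 = 5.307 h.

T ≈ 5.31 h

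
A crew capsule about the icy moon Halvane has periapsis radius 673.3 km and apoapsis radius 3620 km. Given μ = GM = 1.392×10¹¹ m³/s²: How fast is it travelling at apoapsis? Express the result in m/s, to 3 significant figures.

Semi-major axis a = (r_p + r_a)/2 = 2146.7 km = 2.147×10⁶ m.
Vis-viva: v² = μ(2/r − 1/a) = 1.392×10¹¹ × (5.525×10⁻⁷ − 4.658×10⁻⁷) = 1.206×10⁴ m²/s².
v = 109.8 m/s.

v ≈ 110 m/s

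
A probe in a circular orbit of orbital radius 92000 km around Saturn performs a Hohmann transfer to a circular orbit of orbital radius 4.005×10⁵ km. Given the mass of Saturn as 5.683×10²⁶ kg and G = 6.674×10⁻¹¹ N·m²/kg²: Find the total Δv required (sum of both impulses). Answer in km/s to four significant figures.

μ = GM = 6.674×10⁻¹¹ × 5.683×10²⁶ = 3.793×10¹⁶ m³/s².
r₁ = 92000 km = 9.200×10⁷ m.
r₂ = 4.005×10⁵ km = 4.005×10⁸ m.
Transfer ellipse a_t = (r₁ + r₂)/2 = 2.462×10⁸ m.
At r₁: circular v_c1 = √(μ/r₁) = 20300 m/s; transfer-perikrone v_p = √[μ(2/r₁ − 1/a_t)] = 25890 m/s.
Δv₁ = v_p − v_c1 = 5590 m/s.
At r₂: circular v_c2 = √(μ/r₂) = 9732 m/s; transfer-apokrone v_a = √[μ(2/r₂ − 1/a_t)] = 5948 m/s.
Δv₂ = v_c2 − v_a = 3783 m/s.
Total Δv = Δv₁ + Δv₂ = 9373 m/s = 9.373 km/s.

Δv_total ≈ 9.373 km/s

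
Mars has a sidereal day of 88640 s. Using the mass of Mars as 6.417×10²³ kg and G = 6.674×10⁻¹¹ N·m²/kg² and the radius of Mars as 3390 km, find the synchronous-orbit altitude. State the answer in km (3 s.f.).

μ = GM = 6.674×10⁻¹¹ × 6.417×10²³ = 4.283×10¹³ m³/s².
A synchronous orbit has period T, so by Kepler's third law a = (μT²/4π²)^(1/3).
μT²/4π² = 4.283×10¹³ × (8.864×10⁴)² / 39.48 = 8.524×10²¹ m³.
a = 2.043×10⁷ m = 20427 km.
Altitude h = a − R = 20427 − 3390 = 17037 km.

h_sync ≈ 17000 km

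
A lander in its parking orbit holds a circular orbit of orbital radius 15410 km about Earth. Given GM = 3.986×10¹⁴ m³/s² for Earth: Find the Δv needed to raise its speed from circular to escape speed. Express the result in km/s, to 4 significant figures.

Δv ≈ 2.107 km/s

r = 15410 km = 1.541×10⁷ m.
Circular speed v_c = √(μ/r) = 5086 m/s.
Escape speed v_esc = √(2μ/r) = √2 × v_c = 7193 m/s.
Δv = v_esc − v_c = 2107 m/s = 2.107 km/s.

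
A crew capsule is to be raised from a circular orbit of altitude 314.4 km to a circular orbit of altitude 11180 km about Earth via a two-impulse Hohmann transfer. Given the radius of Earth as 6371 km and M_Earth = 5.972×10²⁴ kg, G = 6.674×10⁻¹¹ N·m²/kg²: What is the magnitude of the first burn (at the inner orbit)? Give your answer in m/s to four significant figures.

μ = GM = 6.674×10⁻¹¹ × 5.972×10²⁴ = 3.986×10¹⁴ m³/s².
r₁ = 6371 + 314.4 = 6685.4 km = 6.6854×10⁶ m.
r₂ = 6371 + 11180 = 17551 km = 1.7551×10⁷ m.
Transfer ellipse a_t = (r₁ + r₂)/2 = 1.212×10⁷ m.
At r₁: circular v_c1 = √(μ/r₁) = 7721 m/s; transfer-perigee v_p = √[μ(2/r₁ − 1/a_t)] = 9292 m/s.
Δv₁ = v_p − v_c1 = 1571 m/s.

Δv ≈ 1571 m/s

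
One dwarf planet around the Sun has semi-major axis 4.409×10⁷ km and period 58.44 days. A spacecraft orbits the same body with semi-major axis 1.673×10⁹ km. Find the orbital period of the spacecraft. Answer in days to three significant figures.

T₂ ≈ 13700 days

Kepler's third law: T² ∝ a³, so T₂ = T₁ (a₂/a₁)^(3/2).
a₂/a₁ = 37.95, (a₂/a₁)^(3/2) = 233.7.
T₂ = 58.44 × 233.7 = 13660 days.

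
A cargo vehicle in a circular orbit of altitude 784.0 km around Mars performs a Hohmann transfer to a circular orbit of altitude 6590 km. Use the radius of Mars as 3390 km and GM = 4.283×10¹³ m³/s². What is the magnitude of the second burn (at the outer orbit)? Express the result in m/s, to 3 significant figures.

r₁ = 3390 + 784.0 = 4174.0 km = 4.1740×10⁶ m.
r₂ = 3390 + 6590 = 9980.0 km = 9.9800×10⁶ m.
Transfer ellipse a_t = (r₁ + r₂)/2 = 7.077×10⁶ m.
At r₁: circular v_c1 = √(μ/r₁) = 3203 m/s; transfer-periapsis v_p = √[μ(2/r₁ − 1/a_t)] = 3804 m/s.
At r₂: circular v_c2 = √(μ/r₂) = 2072 m/s; transfer-apoapsis v_a = √[μ(2/r₂ − 1/a_t)] = 1591 m/s.
Δv₂ = v_c2 − v_a = 480.6 m/s.

Δv ≈ 481 m/s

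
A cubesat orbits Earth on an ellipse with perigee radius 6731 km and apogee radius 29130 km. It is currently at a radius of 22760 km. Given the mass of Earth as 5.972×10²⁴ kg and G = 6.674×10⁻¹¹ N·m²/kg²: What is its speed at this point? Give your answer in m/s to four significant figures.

v ≈ 3577 m/s

μ = GM = 6.674×10⁻¹¹ × 5.972×10²⁴ = 3.986×10¹⁴ m³/s².
Semi-major axis a = (r_p + r_a)/2 = 17930 km = 1.793×10⁷ m.
Vis-viva: v² = μ(2/r − 1/a) = 3.986×10¹⁴ × (8.787×10⁻⁸ − 5.577×10⁻⁸) = 1.280×10⁷ m²/s².
v = 3577 m/s.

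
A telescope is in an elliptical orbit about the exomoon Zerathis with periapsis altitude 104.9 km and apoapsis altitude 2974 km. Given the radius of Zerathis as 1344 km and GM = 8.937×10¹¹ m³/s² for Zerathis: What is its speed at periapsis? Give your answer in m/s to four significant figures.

v ≈ 961.1 m/s

r_p = 1344 + 104.9 = 1448.9 km = 1.4489×10⁶ m.
r_a = 1344 + 2974 = 4318.0 km = 4.3180×10⁶ m.
Semi-major axis a = (r_p + r_a)/2 = 2883.4 km = 2.883×10⁶ m.
Vis-viva: v² = μ(2/r − 1/a) = 8.937×10¹¹ × (1.380×10⁻⁶ − 3.468×10⁻⁷) = 9.237×10⁵ m²/s².
v = 961.1 m/s.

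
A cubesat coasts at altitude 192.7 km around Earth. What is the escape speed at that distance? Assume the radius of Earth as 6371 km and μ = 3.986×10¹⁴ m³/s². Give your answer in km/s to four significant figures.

r = 6371 + 192.7 = 6563.7 km = 6.5637×10⁶ m.
Escape speed v_esc = √(2μ/r) = √(2 × 3.986×10¹⁴ / 6.564×10⁶) = √(1.215×10⁸) = 11020 m/s.
= 11.02 km/s.

v_esc ≈ 11.02 km/s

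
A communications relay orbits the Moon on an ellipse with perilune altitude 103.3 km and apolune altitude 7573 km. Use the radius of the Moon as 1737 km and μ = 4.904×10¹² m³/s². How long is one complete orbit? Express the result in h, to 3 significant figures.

T ≈ 10.4 h

r_p = 1737 + 103.3 = 1840.3 km = 1.8403×10⁶ m.
r_a = 1737 + 7573 = 9310.0 km = 9.3100×10⁶ m.
Semi-major axis a = (r_p + r_a)/2 = (1840.3 + 9310.0)/2 = 5575.1 km = 5.575×10⁶ m.
By Kepler's third law T = 2π√(a³/μ) = 2π × 5.944×10³ = 3.735×10⁴ s.
= 10.37 h.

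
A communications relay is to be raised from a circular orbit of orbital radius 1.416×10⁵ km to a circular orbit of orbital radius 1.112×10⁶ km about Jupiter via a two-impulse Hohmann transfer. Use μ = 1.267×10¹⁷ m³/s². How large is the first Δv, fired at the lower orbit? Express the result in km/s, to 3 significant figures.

Δv ≈ 9.93 km/s

r₁ = 1.416×10⁵ km = 1.416×10⁸ m.
r₂ = 1.112×10⁶ km = 1.112×10⁹ m.
Transfer ellipse a_t = (r₁ + r₂)/2 = 6.268×10⁸ m.
At r₁: circular v_c1 = √(μ/r₁) = 29910 m/s; transfer-perijove v_p = √[μ(2/r₁ − 1/a_t)] = 39840 m/s.
Δv₁ = v_p − v_c1 = 9930 m/s.
= 9.930 km/s.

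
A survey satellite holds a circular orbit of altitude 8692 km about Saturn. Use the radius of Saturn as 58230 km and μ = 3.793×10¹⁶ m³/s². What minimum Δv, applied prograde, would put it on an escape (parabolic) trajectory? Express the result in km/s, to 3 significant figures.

r = 58230 + 8692 = 66922 km = 6.6922×10⁷ m.
Circular speed v_c = √(μ/r) = 23810 m/s.
Escape speed v_esc = √(2μ/r) = √2 × v_c = 33670 m/s.
Δv = v_esc − v_c = 9861 m/s = 9.861 km/s.

Δv ≈ 9.86 km/s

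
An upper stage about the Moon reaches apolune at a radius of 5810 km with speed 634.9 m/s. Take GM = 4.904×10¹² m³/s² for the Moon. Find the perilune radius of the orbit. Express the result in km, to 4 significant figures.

r_a = 5.810×10⁶ m.
Specific energy ε = v²/2 − μ/r = -6.425×10⁵ J/kg, so a = −μ/(2ε) = 3.816×10⁶ m.
The apsides satisfy r_p + r_a = 2a, so the perilune radius is 2a − r_a = 1.823×10⁶ m = 1822.5 km.

perilune radius ≈ 1823 km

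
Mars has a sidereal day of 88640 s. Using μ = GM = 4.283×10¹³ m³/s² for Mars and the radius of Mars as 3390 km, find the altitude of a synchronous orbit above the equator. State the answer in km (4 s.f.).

A synchronous orbit has period T, so by Kepler's third law a = (μT²/4π²)^(1/3).
μT²/4π² = 4.283×10¹³ × (8.864×10⁴)² / 39.48 = 8.524×10²¹ m³.
a = 2.043×10⁷ m = 20428 km.
Altitude h = a − R = 20428 − 3390 = 17038 km.

h_sync ≈ 17040 km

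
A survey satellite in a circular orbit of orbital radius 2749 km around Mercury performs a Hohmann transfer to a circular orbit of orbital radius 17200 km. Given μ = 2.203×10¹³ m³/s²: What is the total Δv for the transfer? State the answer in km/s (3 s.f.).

Δv_total ≈ 1.42 km/s

r₁ = 2749 km = 2.749×10⁶ m.
r₂ = 17200 km = 1.720×10⁷ m.
Transfer ellipse a_t = (r₁ + r₂)/2 = 9.974×10⁶ m.
At r₁: circular v_c1 = √(μ/r₁) = 2831 m/s; transfer-periherm v_p = √[μ(2/r₁ − 1/a_t)] = 3717 m/s.
Δv₁ = v_p − v_c1 = 886.5 m/s.
At r₂: circular v_c2 = √(μ/r₂) = 1132 m/s; transfer-apoherm v_a = √[μ(2/r₂ − 1/a_t)] = 594.1 m/s.
Δv₂ = v_c2 − v_a = 537.6 m/s.
Total Δv = Δv₁ + Δv₂ = 1424 m/s = 1.424 km/s.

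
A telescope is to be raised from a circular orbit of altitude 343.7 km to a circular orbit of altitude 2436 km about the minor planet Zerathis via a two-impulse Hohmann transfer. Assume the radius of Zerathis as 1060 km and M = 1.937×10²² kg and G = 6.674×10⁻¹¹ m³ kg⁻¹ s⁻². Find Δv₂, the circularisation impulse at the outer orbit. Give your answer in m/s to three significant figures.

μ = GM = 6.674×10⁻¹¹ × 1.937×10²² = 1.293×10¹² m³/s².
r₁ = 1060 + 343.7 = 1403.7 km = 1.4037×10⁶ m.
r₂ = 1060 + 2436 = 3496.0 km = 3.4960×10⁶ m.
Transfer ellipse a_t = (r₁ + r₂)/2 = 2.450×10⁶ m.
At r₁: circular v_c1 = √(μ/r₁) = 959.7 m/s; transfer-periapsis v_p = √[μ(2/r₁ − 1/a_t)] = 1146 m/s.
At r₂: circular v_c2 = √(μ/r₂) = 608.1 m/s; transfer-apoapsis v_a = √[μ(2/r₂ − 1/a_t)] = 460.3 m/s.
Δv₂ = v_c2 − v_a = 147.8 m/s.

Δv ≈ 148 m/s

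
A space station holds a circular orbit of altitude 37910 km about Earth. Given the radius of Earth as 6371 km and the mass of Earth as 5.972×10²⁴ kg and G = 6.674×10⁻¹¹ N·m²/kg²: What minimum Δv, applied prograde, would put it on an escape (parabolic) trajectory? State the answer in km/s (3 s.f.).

Δv ≈ 1.24 km/s

μ = GM = 6.674×10⁻¹¹ × 5.972×10²⁴ = 3.986×10¹⁴ m³/s².
r = 6371 + 37910 = 44281 km = 4.4281×10⁷ m.
Circular speed v_c = √(μ/r) = 3000 m/s.
Escape speed v_esc = √(2μ/r) = √2 × v_c = 4243 m/s.
Δv = v_esc − v_c = 1243 m/s = 1.243 km/s.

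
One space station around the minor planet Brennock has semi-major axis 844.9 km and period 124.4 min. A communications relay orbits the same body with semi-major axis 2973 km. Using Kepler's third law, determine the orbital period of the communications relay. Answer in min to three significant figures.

T₂ ≈ 821 min

Kepler's third law: T² ∝ a³, so T₂ = T₁ (a₂/a₁)^(3/2).
a₂/a₁ = 3.519, (a₂/a₁)^(3/2) = 6.601.
T₂ = 124.4 × 6.601 = 821.1 min.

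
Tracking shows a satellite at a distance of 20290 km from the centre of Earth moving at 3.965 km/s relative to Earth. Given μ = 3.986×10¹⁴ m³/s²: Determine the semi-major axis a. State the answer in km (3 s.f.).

a ≈ 16900 km

r = 2.029×10⁷ m.
Specific orbital energy ε = v²/2 − μ/r = (3965)²/2 − 3.986×10¹⁴/2.029×10⁷ = -1.178×10⁷ J/kg.
Since ε = −μ/(2a), a = −μ/(2ε) = 1.691×10⁷ m = 16912 km.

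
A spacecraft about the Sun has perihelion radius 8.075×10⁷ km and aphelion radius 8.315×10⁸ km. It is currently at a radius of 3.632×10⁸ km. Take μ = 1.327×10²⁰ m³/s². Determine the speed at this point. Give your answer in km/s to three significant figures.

v ≈ 21.0 km/s

Semi-major axis a = (r_p + r_a)/2 = 4.5612×10⁸ km = 4.561×10¹¹ m.
Vis-viva: v² = μ(2/r − 1/a) = 1.327×10²⁰ × (5.507×10⁻¹² − 2.192×10⁻¹²) = 4.398×10⁸ m²/s².
v = 20970 m/s = 20.97 km/s.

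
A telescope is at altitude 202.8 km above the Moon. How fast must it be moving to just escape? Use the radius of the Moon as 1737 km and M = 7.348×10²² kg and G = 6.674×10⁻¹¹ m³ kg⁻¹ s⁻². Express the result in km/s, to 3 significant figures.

μ = GM = 6.674×10⁻¹¹ × 7.348×10²² = 4.904×10¹² m³/s².
r = 1737 + 202.8 = 1939.8 km = 1.9398×10⁶ m.
Escape speed v_esc = √(2μ/r) = √(2 × 4.904×10¹² / 1.940×10⁶) = √(5.056×10⁶) = 2249 m/s.
= 2.249 km/s.

v_esc ≈ 2.25 km/s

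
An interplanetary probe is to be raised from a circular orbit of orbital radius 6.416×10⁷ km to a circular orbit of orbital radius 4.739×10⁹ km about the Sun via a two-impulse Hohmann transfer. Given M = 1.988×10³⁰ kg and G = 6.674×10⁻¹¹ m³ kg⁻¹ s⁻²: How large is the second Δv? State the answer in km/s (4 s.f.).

Δv ≈ 4.426 km/s

μ = GM = 6.674×10⁻¹¹ × 1.988×10³⁰ = 1.327×10²⁰ m³/s².
r₁ = 6.416×10⁷ km = 6.416×10¹⁰ m.
r₂ = 4.739×10⁹ km = 4.739×10¹² m.
Transfer ellipse a_t = (r₁ + r₂)/2 = 2.402×10¹² m.
At r₁: circular v_c1 = √(μ/r₁) = 45470 m/s; transfer-perihelion v_p = √[μ(2/r₁ − 1/a_t)] = 63880 m/s.
At r₂: circular v_c2 = √(μ/r₂) = 5291 m/s; transfer-aphelion v_a = √[μ(2/r₂ − 1/a_t)] = 864.9 m/s.
Δv₂ = v_c2 − v_a = 4426 m/s.
= 4.426 km/s.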